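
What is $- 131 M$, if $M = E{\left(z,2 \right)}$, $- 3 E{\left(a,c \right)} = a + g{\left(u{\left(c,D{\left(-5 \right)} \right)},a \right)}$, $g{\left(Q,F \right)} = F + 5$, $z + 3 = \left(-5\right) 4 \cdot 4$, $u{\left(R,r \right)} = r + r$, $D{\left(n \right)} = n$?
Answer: $- \frac{21091}{3} \approx -7030.3$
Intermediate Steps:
$u{\left(R,r \right)} = 2 r$
$z = -83$ ($z = -3 + \left(-5\right) 4 \cdot 4 = -3 - 80 = -83$)
$g{\left(Q,F \right)} = 5 + F$
$E{\left(a,c \right)} = - \frac{5}{3} - \frac{2 a}{3}$ ($E{\left(a,c \right)} = - \frac{a + \left(5 + a\right)}{3} = - \frac{5 + 2 a}{3} = - \frac{5}{3} - \frac{2 a}{3}$)
$M = \frac{161}{3}$ ($M = - \frac{5}{3} - - \frac{166}{3} = - \frac{5}{3} + \frac{166}{3} = \frac{161}{3} \approx 53.667$)
$- 131 M = \left(-131\right) \frac{161}{3} = - \frac{21091}{3}$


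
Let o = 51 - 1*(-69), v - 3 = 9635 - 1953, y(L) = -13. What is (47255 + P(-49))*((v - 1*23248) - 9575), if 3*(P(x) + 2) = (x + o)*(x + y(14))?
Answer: -3452880266/3 ≈ -1.1510e+9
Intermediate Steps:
v = 7685 (v = 3 + (9635 - 1953) = 3 + 7682 = 7685)
o = 120 (o = 51 + 69 = 120)
P(x) = -2 + (-13 + x)*(120 + x)/3 (P(x) = -2 + ((x + 120)*(x - 13))/3 = -2 + ((120 + x)*(-13 + x))/3 = -2 + ((-13 + x)*(120 + x))/3 = -2 + (-13 + x)*(120 + x)/3)
(47255 + P(-49))*((v - 1*23248) - 9575) = (47255 + (-522 + (1/3)*(-49)**2 + (107/3)*(-49)))*((7685 - 1*23248) - 9575) = (47255 + (-522 + (1/3)*2401 - 5243/3))*((7685 - 23248) - 9575) = (47255 + (-522 + 2401/3 - 5243/3))*(-15563 - 9575) = (47255 - 4408/3)*(-25138) = (137357/3)*(-25138) = -3452880266/3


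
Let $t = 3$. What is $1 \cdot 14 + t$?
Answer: $17$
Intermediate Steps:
$1 \cdot 14 + t = 1 \cdot 14 + 3 = 14 + 3 = 17$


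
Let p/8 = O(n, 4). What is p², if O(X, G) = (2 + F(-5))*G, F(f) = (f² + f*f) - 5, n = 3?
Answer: 2262016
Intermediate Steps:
F(f) = -5 + 2*f² (F(f) = (f² + f²) - 5 = 2*f² - 5 = -5 + 2*f²)
O(X, G) = 47*G (O(X, G) = (2 + (-5 + 2*(-5)²))*G = (2 + (-5 + 2*25))*G = (2 + (-5 + 50))*G = (2 + 45)*G = 47*G)
p = 1504 (p = 8*(47*4) = 8*188 = 1504)
p² = 1504² = 2262016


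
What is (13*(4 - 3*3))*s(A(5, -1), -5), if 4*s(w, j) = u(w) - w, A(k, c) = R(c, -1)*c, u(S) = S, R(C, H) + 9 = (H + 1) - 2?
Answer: 0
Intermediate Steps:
R(C, H) = -10 + H (R(C, H) = -9 + ((H + 1) - 2) = -9 + ((1 + H) - 2) = -9 + (-1 + H) = -10 + H)
A(k, c) = -11*c (A(k, c) = (-10 - 1)*c = -11*c)
s(w, j) = 0 (s(w, j) = (w - w)/4 = (¼)*0 = 0)
(13*(4 - 3*3))*s(A(5, -1), -5) = (13*(4 - 3*3))*0 = (13*(4 - 9))*0 = (13*(-5))*0 = -65*0 = 0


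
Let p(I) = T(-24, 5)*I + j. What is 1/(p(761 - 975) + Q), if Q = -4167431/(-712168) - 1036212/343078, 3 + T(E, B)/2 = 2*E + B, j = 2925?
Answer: 122164586552/2762853694132877 ≈ 4.4217e-5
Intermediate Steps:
T(E, B) = -6 + 2*B + 4*E (T(E, B) = -6 + 2*(2*E + B) = -6 + 2*(B + 2*E) = -6 + (2*B + 4*E) = -6 + 2*B + 4*E)
Q = 345898432501/122164586552 (Q = -4167431*(-1/712168) - 1036212*1/343078 = 4167431/712168 - 518106/171539 = 345898432501/122164586552 ≈ 2.8314)
p(I) = 2925 - 92*I (p(I) = (-6 + 2*5 + 4*(-24))*I + 2925 = (-6 + 10 - 96)*I + 2925 = -92*I + 2925 = 2925 - 92*I)
1/(p(761 - 975) + Q) = 1/((2925 - 92*(761 - 975)) + 345898432501/122164586552) = 1/((2925 - 92*(-214)) + 345898432501/122164586552) = 1/((2925 + 19688) + 345898432501/122164586552) = 1/(22613 + 345898432501/122164586552) = 1/(2762853694132877/122164586552) = 122164586552/2762853694132877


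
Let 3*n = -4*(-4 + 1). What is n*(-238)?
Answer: -952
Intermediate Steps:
n = 4 (n = (-4*(-4 + 1))/3 = (-4*(-3))/3 = (⅓)*12 = 4)
n*(-238) = 4*(-238) = -952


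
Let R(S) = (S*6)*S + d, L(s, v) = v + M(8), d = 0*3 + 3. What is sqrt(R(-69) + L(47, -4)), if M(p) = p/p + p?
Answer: sqrt(28574) ≈ 169.04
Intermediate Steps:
M(p) = 1 + p
d = 3 (d = 0 + 3 = 3)
L(s, v) = 9 + v (L(s, v) = v + (1 + 8) = v + 9 = 9 + v)
R(S) = 3 + 6*S**2 (R(S) = (S*6)*S + 3 = (6*S)*S + 3 = 6*S**2 + 3 = 3 + 6*S**2)
sqrt(R(-69) + L(47, -4)) = sqrt((3 + 6*(-69)**2) + (9 - 4)) = sqrt((3 + 6*4761) + 5) = sqrt((3 + 28566) + 5) = sqrt(28569 + 5) = sqrt(28574)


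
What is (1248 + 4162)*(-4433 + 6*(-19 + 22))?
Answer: -23885150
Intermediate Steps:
(1248 + 4162)*(-4433 + 6*(-19 + 22)) = 5410*(-4433 + 6*3) = 5410*(-4433 + 18) = 5410*(-4415) = -23885150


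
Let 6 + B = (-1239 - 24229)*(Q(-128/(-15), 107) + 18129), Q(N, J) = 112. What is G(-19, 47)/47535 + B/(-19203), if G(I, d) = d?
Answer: 2453660642259/101423845 ≈ 24192.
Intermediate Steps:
B = -464561794 (B = -6 + (-1239 - 24229)*(112 + 18129) = -6 - 25468*18241 = -6 - 464561788 = -464561794)
G(-19, 47)/47535 + B/(-19203) = 47/47535 - 464561794/(-19203) = 47*(1/47535) - 464561794*(-1/19203) = 47/47535 + 464561794/19203 = 2453660642259/101423845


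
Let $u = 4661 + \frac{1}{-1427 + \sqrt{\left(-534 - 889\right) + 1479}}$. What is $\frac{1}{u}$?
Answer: $\frac{677933359}{3159846911210} + \frac{\sqrt{14}}{22118928378470} \approx 0.00021455$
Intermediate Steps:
$u = 4661 + \frac{1}{-1427 + 2 \sqrt{14}}$ ($u = 4661 + \frac{1}{-1427 + \sqrt{\left(-534 - 889\right) + 1479}} = 4661 + \frac{1}{-1427 + \sqrt{-1423 + 1479}} = 4661 + \frac{1}{-1427 + \sqrt{56}} = 4661 + \frac{1}{-1427 + 2 \sqrt{14}} \approx 4661.0$)
$\frac{1}{u} = \frac{1}{\frac{9491067026}{2036273} - \frac{2 \sqrt{14}}{2036273}}$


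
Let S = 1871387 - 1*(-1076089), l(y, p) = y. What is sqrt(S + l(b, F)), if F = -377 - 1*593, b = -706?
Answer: sqrt(2946770) ≈ 1716.6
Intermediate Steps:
F = -970 (F = -377 - 593 = -970)
S = 2947476 (S = 1871387 + 1076089 = 2947476)
sqrt(S + l(b, F)) = sqrt(2947476 - 706) = sqrt(2946770)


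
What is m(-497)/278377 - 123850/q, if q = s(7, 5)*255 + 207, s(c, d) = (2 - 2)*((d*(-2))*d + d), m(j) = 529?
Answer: -34476881947/57624039 ≈ -598.31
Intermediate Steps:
s(c, d) = 0 (s(c, d) = 0*((-2*d)*d + d) = 0*(-2*d**2 + d) = 0*(d - 2*d**2) = 0)
q = 207 (q = 0*255 + 207 = 0 + 207 = 207)
m(-497)/278377 - 123850/q = 529/278377 - 123850/207 = -34476881947/57624039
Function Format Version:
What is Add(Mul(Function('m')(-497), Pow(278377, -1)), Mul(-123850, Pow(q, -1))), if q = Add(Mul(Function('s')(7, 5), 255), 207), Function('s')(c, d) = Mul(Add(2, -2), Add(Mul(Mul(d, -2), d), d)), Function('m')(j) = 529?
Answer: Rational(-34476881947, 57624039) ≈ -598.31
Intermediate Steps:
Function('s')(c, d) = 0 (Function('s')(c, d) = Mul(0, Add(Mul(Mul(-2, d), d), d)) = Mul(0, Add(Mul(-2, Pow(d, 2)), d)) = Mul(0, Add(d, Mul(-2, Pow(d, 2)))) = 0)
q = 207 (q = Add(Mul(0, 255), 207) = Add(0, 207) = 207)
Add(Mul(Function('m')(-497), Pow(278377, -1)), Mul(-123850, Pow(q, -1))) = Add(Mul(529, Pow(278377, -1)), Mul(-123850, Pow(207, -1))) = Add(Mul(529, Rational(1, 278377)), Mul(-123850, Rational(1, 207))) = Add(Rational(529, 278377), Rational(-123850, 207)) = Rational(-34476881947, 57624039)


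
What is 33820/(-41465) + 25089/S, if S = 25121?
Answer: 38144633/208328453 ≈ 0.18310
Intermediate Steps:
33820/(-41465) + 25089/S = 33820/(-41465) + 25089/25121 = 33820*(-1/41465) + 25089*(1/25121) = -6764/8293 + 25089/25121 = 38144633/208328453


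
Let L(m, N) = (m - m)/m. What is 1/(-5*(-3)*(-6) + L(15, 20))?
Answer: -1/90 ≈ -0.011111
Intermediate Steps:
L(m, N) = 0 (L(m, N) = 0/m = 0)
1/(-5*(-3)*(-6) + L(15, 20)) = 1/(-5*(-3)*(-6) + 0) = 1/(15*(-6) + 0) = 1/(-90 + 0) = 1/(-90) = -1/90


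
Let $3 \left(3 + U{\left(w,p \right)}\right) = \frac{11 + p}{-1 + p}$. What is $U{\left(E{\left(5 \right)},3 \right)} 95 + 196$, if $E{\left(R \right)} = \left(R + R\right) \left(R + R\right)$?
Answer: $\frac{398}{3} \approx 132.67$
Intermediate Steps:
$E{\left(R \right)} = 4 R^{2}$ ($E{\left(R \right)} = 2 R 2 R = 4 R^{2}$)
$U{\left(w,p \right)} = -3 + \frac{11 + p}{3 \left(-1 + p\right)}$ ($U{\left(w,p \right)} = -3 + \frac{\left(11 + p\right) \frac{1}{-1 + p}}{3} = -3 + \frac{\frac{1}{-1 + p} \left(11 + p\right)}{3} = -3 + \frac{11 + p}{3 \left(-1 + p\right)}$)
$U{\left(E{\left(5 \right)},3 \right)} 95 + 196 = \frac{4 \left(5 - 6\right)}{3 \left(-1 + 3\right)} 95 + 196 = \frac{4 \left(5 - 6\right)}{3 \cdot 2} \cdot 95 + 196 = \frac{4}{3} \cdot \frac{1}{2} \left(-1\right) 95 + 196 = \left(- \frac{2}{3}\right) 95 + 196 = - \frac{190}{3} + 196 = \frac{398}{3}$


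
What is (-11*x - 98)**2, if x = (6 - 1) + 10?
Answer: 69169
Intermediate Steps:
x = 15 (x = 5 + 10 = 15)
(-11*x - 98)**2 = (-11*15 - 98)**2 = (-165 - 98)**2 = (-263)**2 = 69169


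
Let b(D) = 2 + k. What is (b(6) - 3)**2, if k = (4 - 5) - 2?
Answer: 16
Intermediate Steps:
k = -3 (k = -1 - 2 = -3)
b(D) = -1 (b(D) = 2 - 3 = -1)
(b(6) - 3)**2 = (-1 - 3)**2 = (-4)**2 = 16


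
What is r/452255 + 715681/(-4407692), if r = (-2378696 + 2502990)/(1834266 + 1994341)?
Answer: -42731236869525453/263170622340461180 ≈ -0.16237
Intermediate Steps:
r = 124294/3828607 ≈ 0.032465
r/452255 + 715681/(-4407692) = (124294/3828607)/452255 + 715681/(-4407692) = (124294/3828607)*(1/452255) + 715681*(-1/4407692) = 4286/59707126165 - 715681/4407692 = -42731236869525453/263170622340461180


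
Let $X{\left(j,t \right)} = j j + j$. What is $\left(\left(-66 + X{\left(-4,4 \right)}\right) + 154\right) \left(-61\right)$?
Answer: $-6100$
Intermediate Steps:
$X{\left(j,t \right)} = j + j^{2}$ ($X{\left(j,t \right)} = j^{2} + j = j + j^{2}$)
$\left(\left(-66 + X{\left(-4,4 \right)}\right) + 154\right) \left(-61\right) = \left(\left(-66 - 4 \left(1 - 4\right)\right) + 154\right) \left(-61\right) = \left(\left(-66 - -12\right) + 154\right) \left(-61\right) = \left(\left(-66 + 12\right) + 154\right) \left(-61\right) = \left(-54 + 154\right) \left(-61\right) = 100 \left(-61\right) = -6100$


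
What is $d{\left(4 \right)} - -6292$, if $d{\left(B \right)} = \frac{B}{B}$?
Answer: $6293$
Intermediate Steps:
$d{\left(B \right)} = 1$
$d{\left(4 \right)} - -6292 = 1 - -6292 = 1 + 6292 = 6293$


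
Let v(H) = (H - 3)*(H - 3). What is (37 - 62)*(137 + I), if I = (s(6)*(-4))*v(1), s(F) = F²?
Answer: 10975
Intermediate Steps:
v(H) = (-3 + H)² (v(H) = (-3 + H)*(-3 + H) = (-3 + H)²)
I = -576 (I = (6²*(-4))*(-3 + 1)² = (36*(-4))*(-2)² = -144*4 = -576)
(37 - 62)*(137 + I) = (37 - 62)*(137 - 576) = -25*(-439) = 10975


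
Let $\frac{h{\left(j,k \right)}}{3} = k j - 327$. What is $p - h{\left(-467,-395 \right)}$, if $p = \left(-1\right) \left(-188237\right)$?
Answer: $-364177$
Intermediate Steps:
$h{\left(j,k \right)} = -981 + 3 j k$ ($h{\left(j,k \right)} = 3 \left(k j - 327\right) = 3 \left(j k - 327\right) = 3 \left(-327 + j k\right) = -981 + 3 j k$)
$p = 188237$
$p - h{\left(-467,-395 \right)} = 188237 - \left(-981 + 3 \left(-467\right) \left(-395\right)\right) = 188237 - \left(-981 + 553395\right) = 188237 - 552414 = -364177$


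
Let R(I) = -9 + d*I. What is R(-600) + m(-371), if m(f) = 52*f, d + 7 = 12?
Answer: -22301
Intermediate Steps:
d = 5 (d = -7 + 12 = 5)
R(I) = -9 + 5*I
R(-600) + m(-371) = (-9 + 5*(-600)) + 52*(-371) = (-9 - 3000) - 19292 = -3009 - 19292 = -22301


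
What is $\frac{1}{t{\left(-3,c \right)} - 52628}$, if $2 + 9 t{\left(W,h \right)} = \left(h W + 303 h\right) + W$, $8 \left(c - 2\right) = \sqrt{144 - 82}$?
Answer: $- \frac{8515026}{447565676123} - \frac{675 \sqrt{62}}{447565676123} \approx -1.9037 \cdot 10^{-5}$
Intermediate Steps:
$c = 2 + \frac{\sqrt{62}}{8}$ ($c = 2 + \frac{\sqrt{144 - 82}}{8} = 2 + \frac{\sqrt{62}}{8} \approx 2.9843$)
$t{\left(W,h \right)} = - \frac{2}{9} + \frac{W}{9} + \frac{101 h}{3} + \frac{W h}{9}$ ($t{\left(W,h \right)} = - \frac{2}{9} + \frac{\left(h W + 303 h\right) + W}{9} = - \frac{2}{9} + \frac{\left(W h + 303 h\right) + W}{9} = - \frac{2}{9} + \frac{\left(303 h + W h\right) + W}{9} = - \frac{2}{9} + \frac{W + 303 h + W h}{9} = - \frac{2}{9} + \left(\frac{W}{9} + \frac{101 h}{3} + \frac{W h}{9}\right) = - \frac{2}{9} + \frac{W}{9} + \frac{101 h}{3} + \frac{W h}{9}$)
$\frac{1}{t{\left(-3,c \right)} - 52628} = \frac{1}{\left(- \frac{2}{9} + \frac{1}{9} \left(-3\right) + \frac{101 \left(2 + \frac{\sqrt{62}}{8}\right)}{3} + \frac{1}{9} \left(-3\right) \left(2 + \frac{\sqrt{62}}{8}\right)\right) - 52628} = \frac{1}{\left(- \frac{2}{9} - \frac{1}{3} + \left(\frac{202}{3} + \frac{101 \sqrt{62}}{24}\right) - \left(\frac{2}{3} + \frac{\sqrt{62}}{24}\right)\right) - 52628} = \frac{1}{\left(\frac{595}{9} + \frac{25 \sqrt{62}}{6}\right) - 52628} = \frac{1}{- \frac{473057}{9} + \frac{25 \sqrt{62}}{6}}$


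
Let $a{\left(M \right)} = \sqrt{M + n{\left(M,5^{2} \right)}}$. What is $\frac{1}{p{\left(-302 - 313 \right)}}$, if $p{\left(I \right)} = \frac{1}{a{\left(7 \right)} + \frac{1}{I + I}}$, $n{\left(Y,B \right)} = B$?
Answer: $- \frac{1}{1230} + 4 \sqrt{2} \approx 5.656$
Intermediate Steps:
$a{\left(M \right)} = \sqrt{25 + M}$ ($a{\left(M \right)} = \sqrt{M + 5^{2}} = \sqrt{M + 25} = \sqrt{25 + M}$)
$p{\left(I \right)} = \frac{1}{\frac{1}{2 I} + 4 \sqrt{2}}$ ($p{\left(I \right)} = \frac{1}{\sqrt{25 + 7} + \frac{1}{I + I}} = \frac{1}{\sqrt{32} + \frac{1}{2 I}} = \frac{1}{4 \sqrt{2} + \frac{1}{2 I}} = \frac{1}{\frac{1}{2 I} + 4 \sqrt{2}}$)
$\frac{1}{p{\left(-302 - 313 \right)}} = \frac{1}{2 \left(-302 - 313\right) \frac{1}{1 + 8 \left(-302 - 313\right) \sqrt{2}}} = \frac{1}{2 \left(-615\right) \frac{1}{1 + 8 \left(-615\right) \sqrt{2}}} = \frac{1}{2 \left(-615\right) \frac{1}{1 - 4920 \sqrt{2}}} = \frac{1}{\left(-1230\right) \frac{1}{1 - 4920 \sqrt{2}}} = - \frac{1}{1230} + 4 \sqrt{2}$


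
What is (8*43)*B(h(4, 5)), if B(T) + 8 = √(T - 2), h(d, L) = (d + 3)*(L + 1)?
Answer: -2752 + 688*√10 ≈ -576.35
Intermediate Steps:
h(d, L) = (1 + L)*(3 + d) (h(d, L) = (3 + d)*(1 + L) = (1 + L)*(3 + d))
B(T) = -8 + √(-2 + T) (B(T) = -8 + √(T - 2) = -8 + √(-2 + T))
(8*43)*B(h(4, 5)) = (8*43)*(-8 + √(-2 + (3 + 4 + 3*5 + 5*4))) = 344*(-8 + √(-2 + (3 + 4 + 15 + 20))) = 344*(-8 + √(-2 + 42)) = 344*(-8 + √40) = 344*(-8 + 2*√10) = -2752 + 688*√10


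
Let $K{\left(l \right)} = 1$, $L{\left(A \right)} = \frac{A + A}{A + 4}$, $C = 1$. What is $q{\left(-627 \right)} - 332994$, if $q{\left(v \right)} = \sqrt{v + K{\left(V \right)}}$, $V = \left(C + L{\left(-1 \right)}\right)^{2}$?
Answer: $-332994 + i \sqrt{626} \approx -3.3299 \cdot 10^{5} + 25.02 i$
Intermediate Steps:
$L{\left(A \right)} = \frac{2 A}{4 + A}$
$V = \frac{1}{9}$ ($V = \left(1 + 2 \left(-1\right) \frac{1}{4 - 1}\right)^{2} = \left(1 + 2 \left(-1\right) \frac{1}{3}\right)^{2} = \left(1 - \frac{2}{3}\right)^{2} = \left(\frac{1}{3}\right)^{2} = \frac{1}{9} \approx 0.11111$)
$q{\left(v \right)} = \sqrt{1 + v}$ ($q{\left(v \right)} = \sqrt{v + 1} = \sqrt{1 + v}$)
$q{\left(-627 \right)} - 332994 = \sqrt{1 - 627} - 332994 = \sqrt{-626} - 332994 = i \sqrt{626} - 332994 = -332994 + i \sqrt{626}$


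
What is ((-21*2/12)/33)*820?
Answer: -2870/33 ≈ -86.970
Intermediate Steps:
((-21*2/12)/33)*820 = (-42*1/12*(1/33))*820 = -7/2*1/33*820 = -7/66*820 = -2870/33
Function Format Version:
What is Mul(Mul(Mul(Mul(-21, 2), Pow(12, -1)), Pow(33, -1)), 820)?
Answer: Rational(-2870, 33) ≈ -86.970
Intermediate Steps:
Mul(Mul(Mul(Mul(-21, 2), Pow(12, -1)), Pow(33, -1)), 820) = Mul(Mul(Mul(-42, Rational(1, 12)), Rational(1, 33)), 820) = Mul(Mul(Rational(-7, 2), Rational(1, 33)), 820) = Mul(Rational(-7, 66), 820) = Rational(-2870, 33)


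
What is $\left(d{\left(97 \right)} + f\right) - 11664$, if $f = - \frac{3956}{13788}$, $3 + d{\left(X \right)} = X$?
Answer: $- \frac{39882779}{3447} \approx -11570.0$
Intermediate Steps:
$d{\left(X \right)} = -3 + X$
$f = - \frac{989}{3447}$ ($f = \left(-3956\right) \frac{1}{13788} = - \frac{989}{3447} \approx -0.28692$)
$\left(d{\left(97 \right)} + f\right) - 11664 = \left(\left(-3 + 97\right) - \frac{989}{3447}\right) - 11664 = \left(94 - \frac{989}{3447}\right) - 11664 = \frac{323029}{3447} - 11664 = - \frac{39882779}{3447}$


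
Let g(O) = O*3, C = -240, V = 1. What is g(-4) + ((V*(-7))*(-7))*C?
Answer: -11772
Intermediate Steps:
g(O) = 3*O
g(-4) + ((V*(-7))*(-7))*C = 3*(-4) + ((1*(-7))*(-7))*(-240) = -12 - 7*(-7)*(-240) = -12 + 49*(-240) = -12 - 11760 = -11772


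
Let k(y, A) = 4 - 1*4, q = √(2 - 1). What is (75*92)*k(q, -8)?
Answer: 0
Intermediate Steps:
q = 1 (q = √1 = 1)
k(y, A) = 0 (k(y, A) = 4 - 4 = 0)
(75*92)*k(q, -8) = (75*92)*0 = 6900*0 = 0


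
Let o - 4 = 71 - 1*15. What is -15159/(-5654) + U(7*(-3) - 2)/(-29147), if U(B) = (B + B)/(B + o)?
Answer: 16348316885/6097494106 ≈ 2.6812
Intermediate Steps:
o = 60 (o = 4 + (71 - 1*15) = 4 + (71 - 15) = 4 + 56 = 60)
U(B) = 2*B/(60 + B) (U(B) = (B + B)/(B + 60) = (2*B)/(60 + B) = 2*B/(60 + B))
-15159/(-5654) + U(7*(-3) - 2)/(-29147) = -15159/(-5654) + (2*(7*(-3) - 2)/(60 + (7*(-3) - 2)))/(-29147) = -15159*(-1/5654) + (2*(-21 - 2)/(60 + (-21 - 2)))*(-1/29147) = 15159/5654 + (2*(-23)/(60 - 23))*(-1/29147) = 15159/5654 + (2*(-23)/37)*(-1/29147) = 15159/5654 + (2*(-23)*(1/37))*(-1/29147) = 15159/5654 - 46/37*(-1/29147) = 15159/5654 + 46/1078439 = 16348316885/6097494106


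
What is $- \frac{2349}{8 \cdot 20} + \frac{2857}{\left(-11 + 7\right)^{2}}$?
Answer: $\frac{26221}{160} \approx 163.88$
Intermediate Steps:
$- \frac{2349}{8 \cdot 20} + \frac{2857}{\left(-11 + 7\right)^{2}} = - \frac{2349}{160} + \frac{2857}{\left(-4\right)^{2}} = \left(-2349\right) \frac{1}{160} + \frac{2857}{16} = - \frac{2349}{160} + 2857 \cdot \frac{1}{16} = - \frac{2349}{160} + \frac{2857}{16} = \frac{26221}{160}$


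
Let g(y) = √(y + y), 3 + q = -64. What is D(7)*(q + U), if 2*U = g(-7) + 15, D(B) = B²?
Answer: -5831/2 + 49*I*√14/2 ≈ -2915.5 + 91.671*I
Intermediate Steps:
q = -67 (q = -3 - 64 = -67)
g(y) = √2*√y (g(y) = √(2*y) = √2*√y)
U = 15/2 + I*√14/2 (U = (√2*√(-7) + 15)/2 = (√2*(I*√7) + 15)/2 = (I*√14 + 15)/2 = (15 + I*√14)/2 = 15/2 + I*√14/2 ≈ 7.5 + 1.8708*I)
D(7)*(q + U) = 7²*(-67 + (15/2 + I*√14/2)) = 49*(-119/2 + I*√14/2) = -5831/2 + 49*I*√14/2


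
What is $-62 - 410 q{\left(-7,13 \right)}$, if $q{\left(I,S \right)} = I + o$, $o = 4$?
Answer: $1168$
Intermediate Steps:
$q{\left(I,S \right)} = 4 + I$ ($q{\left(I,S \right)} = I + 4 = 4 + I$)
$-62 - 410 q{\left(-7,13 \right)} = -62 - 410 \left(4 - 7\right) = -62 - -1230 = -62 + 1230 = 1168$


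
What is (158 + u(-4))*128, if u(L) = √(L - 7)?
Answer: 20224 + 128*I*√11 ≈ 20224.0 + 424.53*I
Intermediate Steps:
u(L) = √(-7 + L)
(158 + u(-4))*128 = (158 + √(-7 - 4))*128 = (158 + √(-11))*128 = (158 + I*√11)*128 = 20224 + 128*I*√11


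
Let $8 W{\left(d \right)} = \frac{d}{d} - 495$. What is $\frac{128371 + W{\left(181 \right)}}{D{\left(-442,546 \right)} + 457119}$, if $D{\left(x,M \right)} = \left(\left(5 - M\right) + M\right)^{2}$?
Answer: $\frac{513237}{1828576} \approx 0.28068$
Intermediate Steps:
$W{\left(d \right)} = - \frac{247}{4}$ ($W{\left(d \right)} = \frac{\frac{d}{d} - 495}{8} = \frac{1 - 495}{8} = \frac{1}{8} \left(-494\right) = - \frac{247}{4}$)
$D{\left(x,M \right)} = 25$ ($D{\left(x,M \right)} = 5^{2} = 25$)
$\frac{128371 + W{\left(181 \right)}}{D{\left(-442,546 \right)} + 457119} = \frac{128371 - \frac{247}{4}}{25 + 457119} = \frac{513237}{4 \cdot 457144} = \frac{513237}{4} \cdot \frac{1}{457144} = \frac{513237}{1828576}$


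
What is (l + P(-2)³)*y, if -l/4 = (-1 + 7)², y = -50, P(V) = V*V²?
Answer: 32800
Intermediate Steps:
P(V) = V³
l = -144 (l = -4*(-1 + 7)² = -4*6² = -4*36 = -144)
(l + P(-2)³)*y = (-144 + ((-2)³)³)*(-50) = (-144 + (-8)³)*(-50) = (-144 - 512)*(-50) = -656*(-50) = 32800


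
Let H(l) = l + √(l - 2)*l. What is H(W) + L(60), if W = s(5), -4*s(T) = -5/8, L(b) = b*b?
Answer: 115205/32 + 5*I*√118/256 ≈ 3600.2 + 0.21216*I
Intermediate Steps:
L(b) = b²
s(T) = 5/32 (s(T) = -(-5)/(4*8) = -¼*(-5/8) = 5/32)
W = 5/32 ≈ 0.15625
H(l) = l + l*√(-2 + l) (H(l) = l + √(-2 + l)*l = l + l*√(-2 + l))
H(W) + L(60) = 5*(1 + √(-2 + 5/32))/32 + 60² = 5*(1 + √(-59/32))/32 + 3600 = 5*(1 + I*√118/8)/32 + 3600 = (5/32 + 5*I*√118/256) + 3600 = 115205/32 + 5*I*√118/256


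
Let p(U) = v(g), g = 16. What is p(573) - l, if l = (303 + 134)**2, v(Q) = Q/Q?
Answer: -190968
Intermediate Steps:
v(Q) = 1
l = 190969 (l = 437**2 = 190969)
p(U) = 1
p(573) - l = 1 - 1*190969 = 1 - 190969 = -190968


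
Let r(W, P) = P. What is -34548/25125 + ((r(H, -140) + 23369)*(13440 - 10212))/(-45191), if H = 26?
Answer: -628504820056/378474625 ≈ -1660.6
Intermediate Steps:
-34548/25125 + ((r(H, -140) + 23369)*(13440 - 10212))/(-45191) = -34548/25125 + ((-140 + 23369)*(13440 - 10212))/(-45191) = -34548*1/25125 + (23229*3228)*(-1/45191) = -11516/8375 + 74983212*(-1/45191) = -11516/8375 - 74983212/45191 = -628504820056/378474625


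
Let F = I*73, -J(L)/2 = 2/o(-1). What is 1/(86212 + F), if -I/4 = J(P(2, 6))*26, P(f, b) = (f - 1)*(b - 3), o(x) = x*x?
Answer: 1/116580 ≈ 8.5778e-6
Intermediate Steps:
o(x) = x**2
P(f, b) = (-1 + f)*(-3 + b)
J(L) = -4 (J(L) = -4/((-1)**2) = -4/1 = -4)
I = 416 (I = -(-16)*26 = -4*(-104) = 416)
F = 30368 (F = 416*73 = 30368)
1/(86212 + F) = 1/(86212 + 30368) = 1/116580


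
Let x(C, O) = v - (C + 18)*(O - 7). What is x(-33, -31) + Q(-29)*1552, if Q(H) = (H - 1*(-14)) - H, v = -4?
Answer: 21154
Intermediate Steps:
Q(H) = 14 (Q(H) = (H + 14) - H = (14 + H) - H = 14)
x(C, O) = -4 - (-7 + O)*(18 + C) (x(C, O) = -4 - (C + 18)*(O - 7) = -4 - (18 + C)*(-7 + O) = -4 - (-7 + O)*(18 + C))
x(-33, -31) + Q(-29)*1552 = (122 - 18*(-31) + 7*(-33) - 1*(-33)*(-31)) + 14*1552 = (122 + 558 - 231 - 1023) + 21728 = -574 + 21728 = 21154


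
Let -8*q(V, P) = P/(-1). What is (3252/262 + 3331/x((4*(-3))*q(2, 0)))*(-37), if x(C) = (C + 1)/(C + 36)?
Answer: -581293014/131 ≈ -4.4374e+6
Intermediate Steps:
q(V, P) = P/8 (q(V, P) = -P/(8*(-1)) = -P*(-1)/8 = -(-1)*P/8 = P/8)
x(C) = (1 + C)/(36 + C)
(3252/262 + 3331/x((4*(-3))*q(2, 0)))*(-37) = (3252/262 + 3331/(((1 + (4*(-3))*((⅛)*0))/(36 + (4*(-3))*((⅛)*0)))))*(-37) = (3252*(1/262) + 3331/(((1 - 12*0)/(36 - 12*0))))*(-37) = (1626/131 + 3331/(((1 + 0)/(36 + 0))))*(-37) = (1626/131 + 3331/((1/36)))*(-37) = (1626/131 + 3331/(((1/36)*1)))*(-37) = (1626/131 + 3331/(1/36))*(-37) = (1626/131 + 3331*36)*(-37) = (1626/131 + 119916)*(-37) = (15710622/131)*(-37) = -581293014/131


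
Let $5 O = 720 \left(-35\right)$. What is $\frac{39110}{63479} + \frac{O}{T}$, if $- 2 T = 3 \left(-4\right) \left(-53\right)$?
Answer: $\frac{55395190}{3364387} \approx 16.465$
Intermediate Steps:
$O = -5040$ ($O = \frac{720 \left(-35\right)}{5} = \frac{1}{5} \left(-25200\right) = -5040$)
$T = -318$ ($T = - \frac{3 \left(-4\right) \left(-53\right)}{2} = - \frac{\left(-12\right) \left(-53\right)}{2} = \left(- \frac{1}{2}\right) 636 = -318$)
$\frac{39110}{63479} + \frac{O}{T} = \frac{39110}{63479} - \frac{5040}{-318} = 39110 \cdot \frac{1}{63479} - - \frac{840}{53} = \frac{39110}{63479} + \frac{840}{53} = \frac{55395190}{3364387}$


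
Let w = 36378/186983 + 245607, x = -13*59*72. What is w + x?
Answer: 35598420867/186983 ≈ 1.9038e+5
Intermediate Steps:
x = -55224 (x = -767*72 = -55224)
w = 45924370059/186983 (w = 36378*(1/186983) + 245607 = 36378/186983 + 245607 = 45924370059/186983 ≈ 2.4561e+5)
w + x = 45924370059/186983 - 55224 = 35598420867/186983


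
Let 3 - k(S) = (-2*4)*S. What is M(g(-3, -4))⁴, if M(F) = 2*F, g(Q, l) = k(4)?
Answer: 24010000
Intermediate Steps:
k(S) = 3 + 8*S (k(S) = 3 - (-2*4)*S = 3 - (-8)*S = 3 + 8*S)
g(Q, l) = 35 (g(Q, l) = 3 + 8*4 = 3 + 32 = 35)
M(g(-3, -4))⁴ = (2*35)⁴ = 70⁴ = 24010000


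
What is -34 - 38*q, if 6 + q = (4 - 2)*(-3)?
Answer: 422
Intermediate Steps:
q = -12 (q = -6 + (4 - 2)*(-3) = -6 + 2*(-3) = -6 - 6 = -12)
-34 - 38*q = -34 - 38*(-12) = -34 + 456 = 422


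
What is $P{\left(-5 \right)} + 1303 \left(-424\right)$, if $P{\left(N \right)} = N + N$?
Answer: $-552482$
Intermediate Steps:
$P{\left(N \right)} = 2 N$
$P{\left(-5 \right)} + 1303 \left(-424\right) = 2 \left(-5\right) + 1303 \left(-424\right) = -10 - 552472 = -552482$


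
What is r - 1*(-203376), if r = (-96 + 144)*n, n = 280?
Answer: 216816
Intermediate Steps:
r = 13440 (r = (-96 + 144)*280 = 48*280 = 13440)
r - 1*(-203376) = 13440 - 1*(-203376) = 13440 + 203376 = 216816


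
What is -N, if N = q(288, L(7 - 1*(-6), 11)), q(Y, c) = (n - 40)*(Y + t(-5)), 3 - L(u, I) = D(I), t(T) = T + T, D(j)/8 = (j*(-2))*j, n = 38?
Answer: 556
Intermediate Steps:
D(j) = -16*j² (D(j) = 8*((j*(-2))*j) = 8*((-2*j)*j) = 8*(-2*j²) = -16*j²)
t(T) = 2*T
L(u, I) = 3 + 16*I² (L(u, I) = 3 - (-16)*I² = 3 + 16*I²)
q(Y, c) = 20 - 2*Y (q(Y, c) = (38 - 40)*(Y + 2*(-5)) = -2*(Y - 10) = -2*(-10 + Y) = 20 - 2*Y)
N = -556 (N = 20 - 2*288 = 20 - 576 = -556)
-N = -1*(-556) = 556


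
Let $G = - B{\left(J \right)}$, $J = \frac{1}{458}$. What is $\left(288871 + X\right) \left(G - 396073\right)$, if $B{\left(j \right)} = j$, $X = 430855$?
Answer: $- \frac{65279664603405}{229} \approx -2.8506 \cdot 10^{11}$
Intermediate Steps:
$J = \frac{1}{458} \approx 0.0021834$
$G = - \frac{1}{458}$ ($G = \left(-1\right) \frac{1}{458} = - \frac{1}{458} \approx -0.0021834$)
$\left(288871 + X\right) \left(G - 396073\right) = \left(288871 + 430855\right) \left(- \frac{1}{458} - 396073\right) = 719726 \left(- \frac{181401435}{458}\right) = - \frac{65279664603405}{229}$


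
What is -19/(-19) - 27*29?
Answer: -782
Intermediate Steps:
-19/(-19) - 27*29 = -19*(-1/19) - 783 = 1 - 783 = -782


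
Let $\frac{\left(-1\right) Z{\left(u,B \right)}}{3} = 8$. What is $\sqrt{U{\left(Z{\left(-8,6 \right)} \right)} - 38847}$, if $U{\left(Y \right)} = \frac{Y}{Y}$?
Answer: $i \sqrt{38846} \approx 197.09 i$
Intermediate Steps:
$Z{\left(u,B \right)} = -24$ ($Z{\left(u,B \right)} = \left(-3\right) 8 = -24$)
$U{\left(Y \right)} = 1$
$\sqrt{U{\left(Z{\left(-8,6 \right)} \right)} - 38847} = \sqrt{1 - 38847} = \sqrt{-38846} = i \sqrt{38846}$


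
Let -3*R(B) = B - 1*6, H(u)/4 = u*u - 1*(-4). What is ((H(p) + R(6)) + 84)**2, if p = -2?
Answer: 13456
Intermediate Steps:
H(u) = 16 + 4*u**2 (H(u) = 4*(u*u - 1*(-4)) = 4*(u**2 + 4) = 4*(4 + u**2) = 16 + 4*u**2)
R(B) = 2 - B/3 (R(B) = -(B - 1*6)/3 = -(B - 6)/3 = -(-6 + B)/3 = 2 - B/3)
((H(p) + R(6)) + 84)**2 = (((16 + 4*(-2)**2) + (2 - 1/3*6)) + 84)**2 = (((16 + 4*4) + (2 - 2)) + 84)**2 = (((16 + 16) + 0) + 84)**2 = ((32 + 0) + 84)**2 = (32 + 84)**2 = 116**2 = 13456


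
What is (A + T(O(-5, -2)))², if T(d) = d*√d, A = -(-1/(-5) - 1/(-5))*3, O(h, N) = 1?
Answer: 1/25 ≈ 0.040000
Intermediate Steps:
A = -6/5 (A = -(-1*(-⅕) - 1*(-⅕))*3 = -(⅕ + ⅕)*3 = -1*⅖*3 = -⅖*3 = -6/5 ≈ -1.2000)
T(d) = d^(3/2)
(A + T(O(-5, -2)))² = (-6/5 + 1^(3/2))² = (-6/5 + 1)² = (-⅕)² = 1/25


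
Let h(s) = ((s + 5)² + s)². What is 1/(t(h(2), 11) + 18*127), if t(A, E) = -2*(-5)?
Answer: 1/2296 ≈ 0.00043554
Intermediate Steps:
h(s) = (s + (5 + s)²)² (h(s) = ((5 + s)² + s)² = (s + (5 + s)²)²)
t(A, E) = 10
1/(t(h(2), 11) + 18*127) = 1/(10 + 18*127) = 1/(10 + 2286) = 1/2296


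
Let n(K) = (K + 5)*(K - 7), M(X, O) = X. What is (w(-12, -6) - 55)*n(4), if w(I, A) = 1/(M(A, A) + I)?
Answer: 2973/2 ≈ 1486.5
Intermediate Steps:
n(K) = (-7 + K)*(5 + K) (n(K) = (5 + K)*(-7 + K) = (-7 + K)*(5 + K))
w(I, A) = 1/(A + I)
(w(-12, -6) - 55)*n(4) = (1/(-6 - 12) - 55)*(-35 + 4**2 - 2*4) = (1/(-18) - 55)*(-35 + 16 - 8) = (-1/18 - 55)*(-27) = -991/18*(-27) = 2973/2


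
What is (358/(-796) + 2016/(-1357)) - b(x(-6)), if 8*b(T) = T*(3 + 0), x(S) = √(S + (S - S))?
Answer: -1045271/540086 - 3*I*√6/8 ≈ -1.9354 - 0.91856*I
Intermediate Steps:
x(S) = √S (x(S) = √(S + 0) = √S)
b(T) = 3*T/8 (b(T) = (T*(3 + 0))/8 = (T*3)/8 = (3*T)/8 = 3*T/8)
(358/(-796) + 2016/(-1357)) - b(x(-6)) = (358/(-796) + 2016/(-1357)) - 3*√(-6)/8 = (358*(-1/796) + 2016*(-1/1357)) - 3*I*√6/8 = (-179/398 - 2016/1357) - 3*I*√6/8 = -1045271/540086 - 3*I*√6/8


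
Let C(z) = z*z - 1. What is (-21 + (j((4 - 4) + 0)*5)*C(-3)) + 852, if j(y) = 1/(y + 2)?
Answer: 851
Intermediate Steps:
j(y) = 1/(2 + y)
C(z) = -1 + z**2 (C(z) = z**2 - 1 = -1 + z**2)
(-21 + (j((4 - 4) + 0)*5)*C(-3)) + 852 = (-21 + (5/(2 + ((4 - 4) + 0)))*(-1 + (-3)**2)) + 852 = (-21 + (5/(2 + (0 + 0)))*(-1 + 9)) + 852 = (-21 + (5/(2 + 0))*8) + 852 = (-21 + (5/2)*8) + 852 = (-21 + 20) + 852 = -1 + 852 = 851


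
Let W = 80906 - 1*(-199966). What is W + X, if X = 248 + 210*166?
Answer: 315980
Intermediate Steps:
X = 35108 (X = 248 + 34860 = 35108)
W = 280872 (W = 80906 + 199966 = 280872)
W + X = 280872 + 35108 = 315980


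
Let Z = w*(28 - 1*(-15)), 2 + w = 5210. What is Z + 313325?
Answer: 537269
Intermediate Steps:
w = 5208 (w = -2 + 5210 = 5208)
Z = 223944 (Z = 5208*(28 - 1*(-15)) = 5208*(28 + 15) = 5208*43 = 223944)
Z + 313325 = 223944 + 313325 = 537269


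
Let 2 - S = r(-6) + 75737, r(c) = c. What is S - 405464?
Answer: -481193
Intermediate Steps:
S = -75729 (S = 2 - (-6 + 75737) = 2 - 1*75731 = 2 - 75731 = -75729)
S - 405464 = -75729 - 405464 = -481193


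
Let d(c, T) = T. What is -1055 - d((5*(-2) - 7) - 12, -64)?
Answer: -991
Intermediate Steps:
-1055 - d((5*(-2) - 7) - 12, -64) = -1055 - 1*(-64) = -1055 + 64 = -991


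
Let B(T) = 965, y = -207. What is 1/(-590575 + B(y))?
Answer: -1/589610 ≈ -1.6960e-6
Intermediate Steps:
1/(-590575 + B(y)) = 1/(-590575 + 965) = 1/(-589610) = -1/589610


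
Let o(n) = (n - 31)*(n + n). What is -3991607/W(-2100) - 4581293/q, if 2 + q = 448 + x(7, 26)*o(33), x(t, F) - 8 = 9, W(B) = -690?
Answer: 378816533/92805 ≈ 4081.9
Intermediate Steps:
o(n) = 2*n*(-31 + n) (o(n) = (-31 + n)*(2*n) = 2*n*(-31 + n))
x(t, F) = 17 (x(t, F) = 8 + 9 = 17)
q = 2690 (q = -2 + (448 + 17*(2*33*(-31 + 33))) = -2 + (448 + 17*(2*33*2)) = -2 + (448 + 17*132) = -2 + (448 + 2244) = -2 + 2692 = 2690)
-3991607/W(-2100) - 4581293/q = -3991607/(-690) - 4581293/2690 = -3991607*(-1/690) - 4581293*1/2690 = 3991607/690 - 4581293/2690 = 378816533/92805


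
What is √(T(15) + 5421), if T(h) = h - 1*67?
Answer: √5369 ≈ 73.273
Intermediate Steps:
T(h) = -67 + h (T(h) = h - 67 = -67 + h)
√(T(15) + 5421) = √((-67 + 15) + 5421) = √(-52 + 5421) = √5369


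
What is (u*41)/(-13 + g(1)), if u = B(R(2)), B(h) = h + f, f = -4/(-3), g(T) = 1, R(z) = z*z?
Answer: -164/9 ≈ -18.222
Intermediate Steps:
R(z) = z²
f = 4/3 (f = -4*(-⅓) = 4/3 ≈ 1.3333)
B(h) = 4/3 + h (B(h) = h + 4/3 = 4/3 + h)
u = 16/3 (u = 4/3 + 2² = 4/3 + 4 = 16/3 ≈ 5.3333)
(u*41)/(-13 + g(1)) = ((16/3)*41)/(-13 + 1) = (656/3)/(-12) = (656/3)*(-1/12) = -164/9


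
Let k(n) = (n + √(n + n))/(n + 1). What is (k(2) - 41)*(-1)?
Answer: 119/3 ≈ 39.667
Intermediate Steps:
k(n) = (n + √2*√n)/(1 + n) (k(n) = (n + √(2*n))/(1 + n) = (n + √2*√n)/(1 + n))
(k(2) - 41)*(-1) = ((2 + √2*√2)/(1 + 2) - 41)*(-1) = ((2 + 2)/3 - 41)*(-1) = ((⅓)*4 - 41)*(-1) = (4/3 - 41)*(-1) = -119/3*(-1) = 119/3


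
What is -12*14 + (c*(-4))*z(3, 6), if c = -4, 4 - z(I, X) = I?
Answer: -152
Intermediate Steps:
z(I, X) = 4 - I
-12*14 + (c*(-4))*z(3, 6) = -12*14 + (-4*(-4))*(4 - 1*3) = -168 + 16*(4 - 3) = -168 + 16*1 = -168 + 16 = -152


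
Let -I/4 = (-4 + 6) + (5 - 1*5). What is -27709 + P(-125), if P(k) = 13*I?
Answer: -27813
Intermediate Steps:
I = -8 (I = -4*((-4 + 6) + (5 - 1*5)) = -4*(2 + (5 - 5)) = -4*(2 + 0) = -4*2 = -8)
P(k) = -104 (P(k) = 13*(-8) = -104)
-27709 + P(-125) = -27709 - 104 = -27813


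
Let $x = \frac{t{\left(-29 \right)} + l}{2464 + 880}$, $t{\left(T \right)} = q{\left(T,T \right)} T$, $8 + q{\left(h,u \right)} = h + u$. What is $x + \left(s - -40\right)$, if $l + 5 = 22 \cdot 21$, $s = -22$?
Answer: $\frac{62563}{3344} \approx 18.709$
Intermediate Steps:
$q{\left(h,u \right)} = -8 + h + u$ ($q{\left(h,u \right)} = -8 + \left(h + u\right) = -8 + h + u$)
$l = 457$ ($l = -5 + 22 \cdot 21 = -5 + 462 = 457$)
$t{\left(T \right)} = T \left(-8 + 2 T\right)$ ($t{\left(T \right)} = \left(-8 + T + T\right) T = \left(-8 + 2 T\right) T = T \left(-8 + 2 T\right)$)
$x = \frac{2371}{3344}$ ($x = \frac{2 \left(-29\right) \left(-4 - 29\right) + 457}{2464 + 880} = \frac{2 \left(-29\right) \left(-33\right) + 457}{3344} = \left(1914 + 457\right) \frac{1}{3344} = 2371 \cdot \frac{1}{3344} = \frac{2371}{3344} \approx 0.70903$)
$x + \left(s - -40\right) = \frac{2371}{3344} - -18 = \frac{2371}{3344} + \left(-22 + 40\right) = \frac{2371}{3344} + 18 = \frac{62563}{3344}$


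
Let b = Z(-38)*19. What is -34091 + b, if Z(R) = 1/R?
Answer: -68183/2 ≈ -34092.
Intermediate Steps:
b = -½ (b = 19/(-38) = -1/38*19 = -½ ≈ -0.50000)
-34091 + b = -34091 - ½ = -68183/2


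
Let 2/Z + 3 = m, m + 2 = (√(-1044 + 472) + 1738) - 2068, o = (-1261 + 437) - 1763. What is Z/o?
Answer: 670/291805839 + 4*I*√143/291805839 ≈ 2.296e-6 + 1.6392e-7*I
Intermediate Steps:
o = -2587 (o = -824 - 1763 = -2587)
m = -332 + 2*I*√143 (m = -2 + ((√(-1044 + 472) + 1738) - 2068) = -2 + ((√(-572) + 1738) - 2068) = -2 + ((2*I*√143 + 1738) - 2068) = -2 + ((1738 + 2*I*√143) - 2068) = -2 + (-330 + 2*I*√143) = -332 + 2*I*√143 ≈ -332.0 + 23.917*I)
Z = 2/(-335 + 2*I*√143) (Z = 2/(-3 + (-332 + 2*I*√143)) = 2/(-335 + 2*I*√143) ≈ -0.0059399 - 0.00042406*I)
Z/o = (-670/112797 - 4*I*√143/112797)/(-2587) = (-670/112797 - 4*I*√143/112797)*(-1/2587) = 670/291805839 + 4*I*√143/291805839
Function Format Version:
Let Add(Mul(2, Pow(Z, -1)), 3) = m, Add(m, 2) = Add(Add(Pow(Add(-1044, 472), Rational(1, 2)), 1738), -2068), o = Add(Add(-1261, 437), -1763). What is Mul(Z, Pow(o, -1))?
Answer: Add(Rational(670, 291805839), Mul(Rational(4, 291805839), I, Pow(143, Rational(1, 2)))) ≈ Add(2.2960e-6, Mul(1.6392e-7, I))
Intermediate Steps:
o = -2587 (o = Add(-824, -1763) = -2587)
m = Add(-332, Mul(2, I, Pow(143, Rational(1, 2)))) (m = Add(-2, Add(Add(Pow(Add(-1044, 472), Rational(1, 2)), 1738), -2068)) = Add(-2, Add(Add(Pow(-572, Rational(1, 2)), 1738), -2068)) = Add(-2, Add(Add(Mul(2, I, Pow(143, Rational(1, 2))), 1738), -2068)) = Add(-2, Add(Add(1738, Mul(2, I, Pow(143, Rational(1, 2)))), -2068)) = Add(-2, Add(-330, Mul(2, I, Pow(143, Rational(1, 2))))) = Add(-332, Mul(2, I, Pow(143, Rational(1, 2)))) ≈ Add(-332.00, Mul(23.917, I)))
Z = Mul(2, Pow(Add(-335, Mul(2, I, Pow(143, Rational(1, 2)))), -1)) (Z = Mul(2, Pow(Add(-3, Add(-332, Mul(2, I, Pow(143, Rational(1, 2))))), -1)) = Mul(2, Pow(Add(-335, Mul(2, I, Pow(143, Rational(1, 2)))), -1)) ≈ Add(-0.0059399, Mul(-0.00042406, I)))
Mul(Z, Pow(o, -1)) = Mul(Add(Rational(-670, 112797), Mul(Rational(-4, 112797), I, Pow(143, Rational(1, 2)))), Pow(-2587, -1)) = Mul(Add(Rational(-670, 112797), Mul(Rational(-4, 112797), I, Pow(143, Rational(1, 2)))), Rational(-1, 2587)) = Add(Rational(670, 291805839), Mul(Rational(4, 291805839), I, Pow(143, Rational(1, 2))))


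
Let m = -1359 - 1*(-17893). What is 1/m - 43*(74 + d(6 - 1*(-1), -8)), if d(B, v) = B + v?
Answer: -51900225/16534 ≈ -3139.0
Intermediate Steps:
m = 16534 (m = -1359 + 17893 = 16534)
1/m - 43*(74 + d(6 - 1*(-1), -8)) = 1/16534 - 43*(74 + ((6 - 1*(-1)) - 8)) = 1/16534 - 43*(74 + ((6 + 1) - 8)) = 1/16534 - 43*(74 + (7 - 8)) = 1/16534 - 43*(74 - 1) = 1/16534 - 43*73 = 1/16534 - 3139 = -51900225/16534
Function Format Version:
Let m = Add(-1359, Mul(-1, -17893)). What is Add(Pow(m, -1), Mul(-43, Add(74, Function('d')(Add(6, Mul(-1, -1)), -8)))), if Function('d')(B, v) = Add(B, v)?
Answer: Rational(-51900225, 16534) ≈ -3139.0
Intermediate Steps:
m = 16534 (m = Add(-1359, 17893) = 16534)
Add(Pow(m, -1), Mul(-43, Add(74, Function('d')(Add(6, Mul(-1, -1)), -8)))) = Add(Pow(16534, -1), Mul(-43, Add(74, Add(Add(6, Mul(-1, -1)), -8)))) = Add(Rational(1, 16534), Mul(-43, Add(74, Add(Add(6, 1), -8)))) = Add(Rational(1, 16534), Mul(-43, Add(74, Add(7, -8)))) = Add(Rational(1, 16534), Mul(-43, Add(74, -1))) = Add(Rational(1, 16534), Mul(-43, 73)) = Add(Rational(1, 16534), -3139) = Rational(-51900225, 16534)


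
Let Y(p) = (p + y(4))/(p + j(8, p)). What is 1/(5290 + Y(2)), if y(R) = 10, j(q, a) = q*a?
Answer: 3/15872 ≈ 0.00018901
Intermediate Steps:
j(q, a) = a*q
Y(p) = (10 + p)/(9*p) (Y(p) = (p + 10)/(p + p*8) = (10 + p)/(p + 8*p) = (10 + p)/((9*p)) = (10 + p)*(1/(9*p)) = (10 + p)/(9*p))
1/(5290 + Y(2)) = 1/(5290 + (⅑)*(10 + 2)/2) = 1/(5290 + (⅑)*(½)*12) = 1/(5290 + ⅔) = 1/(15872/3) = 3/15872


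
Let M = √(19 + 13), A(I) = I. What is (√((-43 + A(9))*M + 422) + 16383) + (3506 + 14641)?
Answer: 34530 + √(422 - 136*√2) ≈ 34545.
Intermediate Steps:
M = 4*√2 (M = √32 = 4*√2 ≈ 5.6569)
(√((-43 + A(9))*M + 422) + 16383) + (3506 + 14641) = (√((-43 + 9)*(4*√2) + 422) + 16383) + (3506 + 14641) = (√(-136*√2 + 422) + 16383) + 18147 = (√(422 - 136*√2) + 16383) + 18147 = (16383 + √(422 - 136*√2)) + 18147 = 34530 + √(422 - 136*√2)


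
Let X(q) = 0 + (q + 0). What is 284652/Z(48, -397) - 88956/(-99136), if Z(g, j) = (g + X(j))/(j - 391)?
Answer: 5559202113795/8649616 ≈ 6.4271e+5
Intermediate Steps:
X(q) = q (X(q) = 0 + q = q)
Z(g, j) = (g + j)/(-391 + j) (Z(g, j) = (g + j)/(j - 391) = (g + j)/(-391 + j))
284652/Z(48, -397) - 88956/(-99136) = 284652/(((48 - 397)/(-391 - 397))) - 88956/(-99136) = 284652/((-349/(-788))) - 88956*(-1/99136) = 284652/((-1/788*(-349))) + 22239/24784 = 284652/(349/788) + 22239/24784 = 284652*(788/349) + 22239/24784 = 224305776/349 + 22239/24784 = 5559202113795/8649616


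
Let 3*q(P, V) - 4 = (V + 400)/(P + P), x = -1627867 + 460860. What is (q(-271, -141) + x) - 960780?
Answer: -3459779753/1626 ≈ -2.1278e+6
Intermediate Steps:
x = -1167007
q(P, V) = 4/3 + (400 + V)/(6*P) (q(P, V) = 4/3 + ((V + 400)/(P + P))/3 = 4/3 + ((400 + V)/((2*P)))/3 = 4/3 + ((400 + V)*(1/(2*P)))/3 = 4/3 + ((400 + V)/(2*P))/3 = 4/3 + (400 + V)/(6*P))
(q(-271, -141) + x) - 960780 = ((⅙)*(400 - 141 + 8*(-271))/(-271) - 1167007) - 960780 = ((⅙)*(-1/271)*(400 - 141 - 2168) - 1167007) - 960780 = ((⅙)*(-1/271)*(-1909) - 1167007) - 960780 = (1909/1626 - 1167007) - 960780 = -1897551473/1626 - 960780 = -3459779753/1626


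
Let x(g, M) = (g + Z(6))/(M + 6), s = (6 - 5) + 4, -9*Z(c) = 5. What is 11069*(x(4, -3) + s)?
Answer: 1837454/27 ≈ 68054.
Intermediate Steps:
Z(c) = -5/9 (Z(c) = -1/9*5 = -5/9)
s = 5 (s = 1 + 4 = 5)
x(g, M) = (-5/9 + g)/(6 + M) (x(g, M) = (g - 5/9)/(M + 6) = (-5/9 + g)/(6 + M))
11069*(x(4, -3) + s) = 11069*((-5/9 + 4)/(6 - 3) + 5) = 11069*((31/9)/3 + 5) = 11069*((1/3)*(31/9) + 5) = 11069*(31/27 + 5) = 11069*(166/27) = 1837454/27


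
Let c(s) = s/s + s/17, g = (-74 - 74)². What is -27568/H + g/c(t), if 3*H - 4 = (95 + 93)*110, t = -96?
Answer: -1927148332/408509 ≈ -4717.5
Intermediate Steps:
g = 21904 (g = (-148)² = 21904)
c(s) = 1 + s/17 (c(s) = 1 + s*(1/17) = 1 + s/17)
H = 20684/3 (H = 4/3 + ((95 + 93)*110)/3 = 4/3 + (188*110)/3 = 4/3 + (⅓)*20680 = 4/3 + 20680/3 = 20684/3 ≈ 6894.7)
-27568/H + g/c(t) = -27568/20684/3 + 21904/(1 + (1/17)*(-96)) = -27568*3/20684 + 21904/(1 - 96/17) = -20676/5171 + 21904/(-79/17) = -20676/5171 + 21904*(-17/79) = -20676/5171 - 372368/79 = -1927148332/408509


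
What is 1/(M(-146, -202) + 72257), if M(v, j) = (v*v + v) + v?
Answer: 1/93281 ≈ 1.0720e-5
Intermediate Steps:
M(v, j) = v**2 + 2*v (M(v, j) = (v**2 + v) + v = (v + v**2) + v = v**2 + 2*v)
1/(M(-146, -202) + 72257) = 1/(-146*(2 - 146) + 72257) = 1/(-146*(-144) + 72257) = 1/(21024 + 72257) = 1/93281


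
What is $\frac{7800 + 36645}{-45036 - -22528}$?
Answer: $- \frac{44445}{22508} \approx -1.9746$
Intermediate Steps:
$\frac{7800 + 36645}{-45036 - -22528} = \frac{44445}{-45036 + 22528} = \frac{44445}{-22508} = 44445 \left(- \frac{1}{22508}\right) = - \frac{44445}{22508}$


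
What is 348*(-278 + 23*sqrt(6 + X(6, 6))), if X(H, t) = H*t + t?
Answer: -96744 + 32016*sqrt(3) ≈ -41291.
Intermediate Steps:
X(H, t) = t + H*t
348*(-278 + 23*sqrt(6 + X(6, 6))) = 348*(-278 + 23*sqrt(6 + 6*(1 + 6))) = 348*(-278 + 23*sqrt(6 + 6*7)) = 348*(-278 + 23*sqrt(6 + 42)) = 348*(-278 + 23*sqrt(48)) = 348*(-278 + 23*(4*sqrt(3))) = 348*(-278 + 92*sqrt(3)) = -96744 + 32016*sqrt(3)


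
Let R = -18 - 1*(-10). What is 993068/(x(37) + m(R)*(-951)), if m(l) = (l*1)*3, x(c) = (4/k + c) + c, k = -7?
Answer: 3475738/80141 ≈ 43.370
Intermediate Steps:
R = -8 (R = -18 + 10 = -8)
x(c) = -4/7 + 2*c (x(c) = (4/(-7) + c) + c = (4*(-⅐) + c) + c = (-4/7 + c) + c = -4/7 + 2*c)
m(l) = 3*l (m(l) = l*3 = 3*l)
993068/(x(37) + m(R)*(-951)) = 993068/((-4/7 + 2*37) + (3*(-8))*(-951)) = 993068/((-4/7 + 74) - 24*(-951)) = 993068/(514/7 + 22824) = 993068/(160282/7) = 993068*(7/160282) = 3475738/80141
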